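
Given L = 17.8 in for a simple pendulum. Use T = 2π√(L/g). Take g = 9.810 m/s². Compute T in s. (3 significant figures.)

T is given directly by: T = 2π√(L/g).
L = 17.8 in = 0.4521 m; g = 9.810 m/s².
T = 1.349 s

1.35 s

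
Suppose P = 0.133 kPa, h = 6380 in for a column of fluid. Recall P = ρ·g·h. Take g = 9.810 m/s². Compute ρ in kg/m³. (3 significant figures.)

0.0837 kg/m³

Rearranging: ρ = P/(g·h).
P = 0.133 kPa = 133.0 Pa; h = 6380 in = 162.1 m; g = 9.810 m/s².
ρ = 0.08366 kg/m³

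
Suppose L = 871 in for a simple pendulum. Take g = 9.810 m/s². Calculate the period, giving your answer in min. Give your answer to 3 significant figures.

0.157 min

T is given directly by: T = 2π√(L/g).
L = 871 in = 22.12 m; g = 9.810 m/s².
T = 9.436 s
9.436 s × (1 min / 60.00 s) = 0.1573 min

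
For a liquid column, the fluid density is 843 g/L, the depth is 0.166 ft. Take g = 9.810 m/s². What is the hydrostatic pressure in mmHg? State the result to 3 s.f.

Directly: P = ρgh.
ρ = 843 g/L = 843.0 kg/m³; h = 0.166 ft = 0.05060 m; g = 9.810 m/s².
P = 418.4 Pa
418.4 Pa × (1 mmHg / 133.3 Pa) = 3.138 mmHg

3.14 mmHg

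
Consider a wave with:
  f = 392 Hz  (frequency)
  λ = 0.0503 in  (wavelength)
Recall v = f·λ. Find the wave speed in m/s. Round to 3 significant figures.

0.501 m/s

Directly: v = fλ.
f = 392 Hz; λ = 0.0503 in = 0.001278 m.
v = 0.5008 m/s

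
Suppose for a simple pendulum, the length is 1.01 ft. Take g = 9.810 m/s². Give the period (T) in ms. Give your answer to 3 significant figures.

Directly: T = 2π√(L/g).
L = 1.01 ft = 0.3078 m; g = 9.810 m/s².
T = 1.113 s
1.113 s × (1 ms / 0.001000 s) = 1113 ms

1110 ms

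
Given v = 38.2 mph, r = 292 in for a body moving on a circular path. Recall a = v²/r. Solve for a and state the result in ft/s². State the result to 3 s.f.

a is given directly by: a = v²/r.
v = 38.2 mph = 17.08 m/s; r = 292 in = 7.417 m.
a = 39.32 m/s²
39.32 m/s² × (1 ft/s² / 0.3048 m/s²) = 129.0 ft/s²

129 ft/s²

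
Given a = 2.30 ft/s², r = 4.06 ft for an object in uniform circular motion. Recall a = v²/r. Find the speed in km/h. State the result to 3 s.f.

3.35 km/h

Solving a = v²/r for v: v = √(a·r).
a = 2.30 ft/s² = 0.7010 m/s²; r = 4.06 ft = 1.237 m.
v = 0.9314 m/s
0.9314 m/s × (1 km/h / 0.2778 m/s) = 3.353 km/h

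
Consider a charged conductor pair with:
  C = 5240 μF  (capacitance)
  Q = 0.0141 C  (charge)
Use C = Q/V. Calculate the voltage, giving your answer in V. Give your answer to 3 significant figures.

2.69 V

Rearranging: V = Q/C.
C = 5240 μF = 0.005240 F; Q = 0.0141 C.
V = 2.691 V  (the unit combination reduces to kg·m²/(A·s³) = V)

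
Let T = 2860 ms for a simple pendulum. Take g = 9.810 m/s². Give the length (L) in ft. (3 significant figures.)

6.67 ft

Rearranging T = 2π√(L/g) for L: L = g·(T/2π)².
T = 2860 ms = 2.860 s; g = 9.810 m/s².
L = 2.033 m
2.033 m × (1 ft / 0.3048 m) = 6.668 ft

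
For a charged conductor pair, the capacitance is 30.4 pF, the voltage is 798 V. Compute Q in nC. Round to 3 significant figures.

24.3 nC

Solving C = Q/V for Q: Q = CV.
C = 30.4 pF = 3.040×10^-11 F; V = 798 V.
Q = 2.426×10^-8 C  (the unit combination reduces to A·s = C)
2.426×10^-8 C × (1 nC / 1.000×10^-9 C) = 24.26 nC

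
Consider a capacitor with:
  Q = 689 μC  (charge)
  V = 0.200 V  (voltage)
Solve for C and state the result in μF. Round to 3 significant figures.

3440 μF

C is given directly by: C = Q/V.
Q = 689 μC = 6.890×10^-4 C; V = 0.200 V.
C = 0.003445 F
0.003445 F × (1 μF / 1.000×10^-6 F) = 3445 μF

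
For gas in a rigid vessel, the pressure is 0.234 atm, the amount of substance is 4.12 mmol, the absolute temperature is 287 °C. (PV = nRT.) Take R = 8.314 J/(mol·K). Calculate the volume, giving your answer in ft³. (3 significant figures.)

Rearranging: V = nRT/P.
P = 0.234 atm = 23710 Pa; n = 4.12 mmol = 0.004120 mol; T = 287 °C = 560.1 K; R = 8.314 J/(mol·K).
V = 8.092×10^-4 m³
8.092×10^-4 m³ × (1 ft³ / 0.02832 m³) = 0.02858 ft³

0.0286 ft³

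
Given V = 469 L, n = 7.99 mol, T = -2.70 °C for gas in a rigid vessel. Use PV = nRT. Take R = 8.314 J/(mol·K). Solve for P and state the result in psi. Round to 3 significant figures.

Directly: P = nRT/V.
V = 469 L = 0.4690 m³; n = 7.99 mol; T = -2.70 °C = 270.4 K; R = 8.314 J/(mol·K).
P = 38306 Pa  (the unit combination reduces to kg/(m·s²) = Pa)
38306 Pa × (1 psi / 6895 Pa) = 5.556 psi

5.56 psi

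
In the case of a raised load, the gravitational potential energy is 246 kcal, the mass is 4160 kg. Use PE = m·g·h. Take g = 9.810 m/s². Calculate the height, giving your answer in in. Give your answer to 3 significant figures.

993 in

Solving PE = m·g·h for h: h = PE/(m·g).
PE = 246 kcal = 1.029×10^6 J; m = 4160 kg; g = 9.810 m/s².
h = 25.22 m
25.22 m × (1 in / 0.02540 m) = 993.0 in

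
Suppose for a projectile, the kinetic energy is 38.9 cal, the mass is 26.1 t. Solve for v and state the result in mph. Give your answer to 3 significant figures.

Solving KE = ½mv² for v: v = √(2·KE/m).
KE = 38.9 cal = 162.8 J; m = 26.1 t = 26100 kg.
v = 0.1117 m/s
0.1117 m/s × (1 mph / 0.4470 m/s) = 0.2498 mph

0.250 mph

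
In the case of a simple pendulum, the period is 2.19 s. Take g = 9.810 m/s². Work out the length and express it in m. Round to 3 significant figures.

Solving T = 2π√(L/g) for L: L = g·(T/2π)².
T = 2.19 s; g = 9.810 m/s².
L = 1.192 m

1.19 m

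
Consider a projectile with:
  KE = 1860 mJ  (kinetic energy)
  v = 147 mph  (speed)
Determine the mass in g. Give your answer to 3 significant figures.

0.861 g

Rearranging KE = ½mv² for m: m = 2·KE/v².
KE = 1860 mJ = 1.860 J; v = 147 mph = 65.71 m/s.
m = 8.614×10^-4 kg
8.614×10^-4 kg × (1 g / 0.001000 kg) = 0.8614 g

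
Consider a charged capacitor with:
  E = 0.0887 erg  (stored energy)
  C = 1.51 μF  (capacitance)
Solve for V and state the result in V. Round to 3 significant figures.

Rearranging: V = √(2E/C).
E = 0.0887 erg = 8.870×10^-9 J; C = 1.51 μF = 1.510×10^-6 F.
V = 0.1084 V

0.108 V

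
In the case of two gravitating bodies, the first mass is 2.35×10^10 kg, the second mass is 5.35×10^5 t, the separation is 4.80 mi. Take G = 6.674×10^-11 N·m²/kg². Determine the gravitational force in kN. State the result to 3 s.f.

0.0141 kN

From Newton's law of gravitation: F = Gm₁m₂/r².
m₁ = 2.35×10^10 kg; m₂ = 5.35×10^5 t = 5.350×10^8 kg; r = 4.80 mi = 7725 m; G = 6.674×10^-11 N·m²/kg².
F = 14.06 N  (the unit combination reduces to kg·m/s² = N)
14.06 N × (1 kN / 1000 N) = 0.01406 kN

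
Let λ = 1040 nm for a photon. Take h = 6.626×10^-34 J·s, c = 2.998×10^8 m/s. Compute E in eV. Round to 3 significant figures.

1.19 eV

Directly: E = hc/λ.
λ = 1040 nm = 1.040×10^-6 m; h = 6.626×10^-34 J·s; c = 2.998×10^8 m/s.
E = 1.910×10^-19 J
1.910×10^-19 J × (1 eV / 1.602×10^-19 J) = 1.192 eV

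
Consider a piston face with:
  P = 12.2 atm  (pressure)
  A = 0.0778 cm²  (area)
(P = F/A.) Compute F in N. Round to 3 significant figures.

9.62 N

Solving P = F/A for F: F = P·A.
P = 12.2 atm = 1.236×10^6 Pa; A = 0.0778 cm² = 7.780×10^-6 m².
F = 9.617 N  (the unit combination reduces to kg·m/s² = N)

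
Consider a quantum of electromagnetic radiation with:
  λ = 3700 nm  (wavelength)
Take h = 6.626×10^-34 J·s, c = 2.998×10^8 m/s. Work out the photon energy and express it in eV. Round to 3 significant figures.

E is given directly by: E = hc/λ.
λ = 3700 nm = 3.700×10^-6 m; h = 6.626×10^-34 J·s; c = 2.998×10^8 m/s.
E = 5.369×10^-20 J  (the unit combination reduces to kg·m²/s² = J)
5.369×10^-20 J × (1 eV / 1.602×10^-19 J) = 0.3351 eV

0.335 eV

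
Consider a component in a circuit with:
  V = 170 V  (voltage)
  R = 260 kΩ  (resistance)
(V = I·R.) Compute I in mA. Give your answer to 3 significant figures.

From Ohm's law: I = V/R.
V = 170 V; R = 260 kΩ = 2.600×10^5 Ω.
I = 6.538×10^-4 A
6.538×10^-4 A × (1 mA / 0.001000 A) = 0.6538 mA

0.654 mA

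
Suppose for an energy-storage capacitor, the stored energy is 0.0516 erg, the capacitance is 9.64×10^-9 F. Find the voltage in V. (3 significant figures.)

1.03 V

Solving E = ½C·V² for V: V = √(2E/C).
E = 0.0516 erg = 5.160×10^-9 J; C = 9.64×10^-9 F.
V = 1.035 V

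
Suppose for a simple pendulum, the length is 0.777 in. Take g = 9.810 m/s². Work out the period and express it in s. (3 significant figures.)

0.282 s

Directly: T = 2π√(L/g).
L = 0.777 in = 0.01974 m; g = 9.810 m/s².
T = 0.2818 s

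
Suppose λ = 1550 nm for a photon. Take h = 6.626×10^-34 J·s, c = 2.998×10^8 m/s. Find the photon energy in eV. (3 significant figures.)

0.800 eV

E is given directly by: E = hc/λ.
λ = 1550 nm = 1.550×10^-6 m; h = 6.626×10^-34 J·s; c = 2.998×10^8 m/s.
E = 1.282×10^-19 J  (the unit combination reduces to kg·m²/s² = J)
1.282×10^-19 J × (1 eV / 1.602×10^-19 J) = 0.7999 eV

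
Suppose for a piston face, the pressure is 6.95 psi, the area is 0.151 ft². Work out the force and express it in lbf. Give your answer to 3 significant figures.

151 lbf

Rearranging P = F/A for F: F = P·A.
P = 6.95 psi = 47919 Pa; A = 0.151 ft² = 0.01403 m².
F = 672.2 N
672.2 N × (1 lbf / 4.448 N) = 151.1 lbf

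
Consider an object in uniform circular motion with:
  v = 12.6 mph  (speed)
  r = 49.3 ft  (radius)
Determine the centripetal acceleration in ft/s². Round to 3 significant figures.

6.93 ft/s²

a is given directly by: a = v²/r.
v = 12.6 mph = 5.633 m/s; r = 49.3 ft = 15.03 m.
a = 2.111 m/s²
2.111 m/s² × (1 ft/s² / 0.3048 m/s²) = 6.927 ft/s²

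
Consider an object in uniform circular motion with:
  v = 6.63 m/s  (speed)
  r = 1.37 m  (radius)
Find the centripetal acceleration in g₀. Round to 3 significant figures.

a is given directly by: a = v²/r.
v = 6.63 m/s; r = 1.37 m.
a = 32.09 m/s²
32.09 m/s² × (1 g₀ / 9.807 m/s²) = 3.272 g₀

3.27 g₀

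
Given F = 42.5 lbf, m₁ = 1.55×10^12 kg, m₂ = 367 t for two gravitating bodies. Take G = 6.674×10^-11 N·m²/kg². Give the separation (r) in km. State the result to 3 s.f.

Rearranging: r = √(G·m₁m₂/F).
F = 42.5 lbf = 189.0 N; m₁ = 1.55×10^12 kg; m₂ = 367 t = 3.670×10^5 kg; G = 6.674×10^-11 N·m²/kg².
r = 448.1 m
448.1 m × (1 km / 1000 m) = 0.4481 km

0.448 km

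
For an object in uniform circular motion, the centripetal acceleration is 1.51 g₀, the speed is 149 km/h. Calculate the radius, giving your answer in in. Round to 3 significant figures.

Solving a = v²/r for r: r = v²/a.
a = 1.51 g₀ = 14.81 m/s²; v = 149 km/h = 41.39 m/s.
r = 115.7 m
115.7 m × (1 in / 0.02540 m) = 4554 in

4550 in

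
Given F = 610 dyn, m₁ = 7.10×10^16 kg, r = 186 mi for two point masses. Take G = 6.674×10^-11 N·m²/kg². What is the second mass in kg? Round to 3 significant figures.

115 kg

Solving F = G·m₁·m₂/r² for m₂: m₂ = F·r²/(G·m₁).
F = 610 dyn = 0.006100 N; m₁ = 7.10×10^16 kg; r = 186 mi = 2.993×10^5 m; G = 6.674×10^-11 N·m²/kg².
m₂ = 115.3 kg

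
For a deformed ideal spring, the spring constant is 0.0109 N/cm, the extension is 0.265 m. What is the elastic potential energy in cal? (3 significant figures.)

Directly: U = ½kx².
k = 0.0109 N/cm = 1.090 N/m; x = 0.265 m.
U = 0.03827 J
0.03827 J × (1 cal / 4.184 J) = 0.009147 cal

0.00915 cal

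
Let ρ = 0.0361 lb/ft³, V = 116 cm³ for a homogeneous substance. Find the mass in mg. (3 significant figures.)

Rearranging: m = ρV.
ρ = 0.0361 lb/ft³ = 0.5783 kg/m³; V = 116 cm³ = 1.160×10^-4 m³.
m = 6.708×10^-5 kg
6.708×10^-5 kg × (1 mg / 1.000×10^-6 kg) = 67.08 mg

67.1 mg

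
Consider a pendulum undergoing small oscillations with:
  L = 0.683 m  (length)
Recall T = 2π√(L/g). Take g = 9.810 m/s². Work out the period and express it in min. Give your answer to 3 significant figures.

0.0276 min

Directly: T = 2π√(L/g).
L = 0.683 m; g = 9.810 m/s².
T = 1.658 s
1.658 s × (1 min / 60.00 s) = 0.02763 min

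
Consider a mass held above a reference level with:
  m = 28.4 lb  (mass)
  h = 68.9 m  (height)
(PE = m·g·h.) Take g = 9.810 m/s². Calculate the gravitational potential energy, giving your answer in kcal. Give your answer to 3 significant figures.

Directly: PE = mgh.
m = 28.4 lb = 12.88 kg; h = 68.9 m; g = 9.810 m/s².
PE = 8707 J  (the unit combination reduces to kg·m²/s² = J)
8707 J × (1 kcal / 4184 J) = 2.081 kcal

2.08 kcal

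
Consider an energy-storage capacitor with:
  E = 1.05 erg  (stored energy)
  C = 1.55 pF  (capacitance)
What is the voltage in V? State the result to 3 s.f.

Rearranging: V = √(2E/C).
E = 1.05 erg = 1.050×10^-7 J; C = 1.55 pF = 1.550×10^-12 F.
V = 368.1 V

368 V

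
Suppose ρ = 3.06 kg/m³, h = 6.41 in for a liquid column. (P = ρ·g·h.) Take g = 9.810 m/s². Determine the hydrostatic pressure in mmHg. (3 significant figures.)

Directly: P = ρgh.
ρ = 3.06 kg/m³; h = 6.41 in = 0.1628 m; g = 9.810 m/s².
P = 4.887 Pa  (the unit combination reduces to kg/(m·s²) = Pa)
4.887 Pa × (1 mmHg / 133.3 Pa) = 0.03666 mmHg

0.0367 mmHg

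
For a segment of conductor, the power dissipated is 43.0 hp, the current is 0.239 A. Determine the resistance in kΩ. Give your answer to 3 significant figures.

561 kΩ

Rearranging: R = P/I².
P = 43.0 hp = 32065 W; I = 0.239 A.
R = 5.614×10^5 Ω
5.614×10^5 Ω × (1 kΩ / 1000 Ω) = 561.4 kΩ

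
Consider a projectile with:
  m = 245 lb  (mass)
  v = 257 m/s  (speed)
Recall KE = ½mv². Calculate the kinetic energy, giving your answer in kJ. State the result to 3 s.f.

KE is given directly by: KE = ½mv².
m = 245 lb = 111.1 kg; v = 257 m/s.
KE = 3.670×10^6 J  (the unit combination reduces to kg·m²/s² = J)
3.670×10^6 J × (1 kJ / 1000 J) = 3670 kJ

3670 kJ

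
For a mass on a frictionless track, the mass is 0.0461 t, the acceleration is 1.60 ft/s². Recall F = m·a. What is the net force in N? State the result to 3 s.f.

F is given directly by: F = m·a.
m = 0.0461 t = 46.10 kg; a = 1.60 ft/s² = 0.4877 m/s².
F = 22.48 N

22.5 N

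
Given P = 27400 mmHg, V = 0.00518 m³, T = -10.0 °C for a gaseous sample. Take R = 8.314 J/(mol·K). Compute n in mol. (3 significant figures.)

Rearranging PV = nRT for n: n = PV/(RT).
P = 27400 mmHg = 3.653×10^6 Pa; V = 0.00518 m³; T = -10.0 °C = 263.1 K; R = 8.314 J/(mol·K).
n = 8.649 mol

8.65 mol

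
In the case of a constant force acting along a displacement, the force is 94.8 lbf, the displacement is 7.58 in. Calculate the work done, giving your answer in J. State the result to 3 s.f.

81.2 J

W is given directly by: W = F·d.
F = 94.8 lbf = 421.7 N; d = 7.58 in = 0.1925 m.
W = 81.19 J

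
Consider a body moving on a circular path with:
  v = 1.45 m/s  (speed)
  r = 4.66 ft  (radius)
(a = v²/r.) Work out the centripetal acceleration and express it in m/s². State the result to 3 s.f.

1.48 m/s²

Directly: a = v²/r.
v = 1.45 m/s; r = 4.66 ft = 1.420 m.
a = 1.480 m/s²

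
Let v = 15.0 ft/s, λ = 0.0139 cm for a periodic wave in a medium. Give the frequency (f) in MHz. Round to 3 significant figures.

0.0329 MHz

Rearranging v = f·λ for f: f = v/λ.
v = 15.0 ft/s = 4.572 m/s; λ = 0.0139 cm = 1.390×10^-4 m.
f = 32892 Hz
32892 Hz × (1 MHz / 1.000×10^6 Hz) = 0.03289 MHz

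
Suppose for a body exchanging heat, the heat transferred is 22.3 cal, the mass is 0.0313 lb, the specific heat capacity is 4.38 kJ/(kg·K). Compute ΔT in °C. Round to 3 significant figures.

Solving Q = m·c·ΔT for ΔT: ΔT = Q/(m·c).
Q = 22.3 cal = 93.30 J; m = 0.0313 lb = 0.01420 kg; c = 4.38 kJ/(kg·K) = 4380 J/(kg·K).
ΔT = 1.500 K
Since 1 °C = 1 K, 1.500 °C.

1.50 °C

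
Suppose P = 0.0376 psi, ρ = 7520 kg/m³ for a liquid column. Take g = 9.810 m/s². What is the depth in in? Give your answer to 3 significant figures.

0.138 in

Rearranging P = ρ·g·h for h: h = P/(ρ·g).
P = 0.0376 psi = 259.2 Pa; ρ = 7520 kg/m³; g = 9.810 m/s².
h = 0.003514 m
0.003514 m × (1 in / 0.02540 m) = 0.1384 in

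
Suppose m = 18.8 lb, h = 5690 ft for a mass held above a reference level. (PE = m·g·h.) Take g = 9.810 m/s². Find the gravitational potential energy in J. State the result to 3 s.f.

PE is given directly by: PE = mgh.
m = 18.8 lb = 8.528 kg; h = 5690 ft = 1734 m; g = 9.810 m/s².
PE = 1.451×10^5 J

1.45×10^5 J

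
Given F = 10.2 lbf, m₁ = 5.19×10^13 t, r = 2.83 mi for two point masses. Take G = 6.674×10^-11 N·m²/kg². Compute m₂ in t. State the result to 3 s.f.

From Newton's law of gravitation: m₂ = F·r²/(G·m₁).
F = 10.2 lbf = 45.37 N; m₁ = 5.19×10^13 t = 5.190×10^16 kg; r = 2.83 mi = 4554 m; G = 6.674×10^-11 N·m²/kg².
m₂ = 271.7 kg
271.7 kg × (1 t / 1000 kg) = 0.2717 t

0.272 t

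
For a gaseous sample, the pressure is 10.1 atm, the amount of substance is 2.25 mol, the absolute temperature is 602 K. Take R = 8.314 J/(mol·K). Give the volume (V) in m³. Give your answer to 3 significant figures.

0.0110 m³

Solving PV = nRT for V: V = nRT/P.
P = 10.1 atm = 1.023×10^6 Pa; n = 2.25 mol; T = 602 K; R = 8.314 J/(mol·K).
V = 0.01100 m³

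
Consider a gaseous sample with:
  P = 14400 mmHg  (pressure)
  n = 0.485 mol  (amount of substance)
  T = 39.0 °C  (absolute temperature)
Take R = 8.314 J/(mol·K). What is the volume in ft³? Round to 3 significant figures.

0.0232 ft³

From the ideal-gas law: V = nRT/P.
P = 14400 mmHg = 1.920×10^6 Pa; n = 0.485 mol; T = 39.0 °C = 312.1 K; R = 8.314 J/(mol·K).
V = 6.556×10^-4 m³
6.556×10^-4 m³ × (1 ft³ / 0.02832 m³) = 0.02315 ft³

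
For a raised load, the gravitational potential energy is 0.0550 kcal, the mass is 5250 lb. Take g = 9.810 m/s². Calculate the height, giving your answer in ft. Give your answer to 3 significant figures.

0.0323 ft

Rearranging PE = m·g·h for h: h = PE/(m·g).
PE = 0.0550 kcal = 230.1 J; m = 5250 lb = 2381 kg; g = 9.810 m/s².
h = 0.009851 m
0.009851 m × (1 ft / 0.3048 m) = 0.03232 ft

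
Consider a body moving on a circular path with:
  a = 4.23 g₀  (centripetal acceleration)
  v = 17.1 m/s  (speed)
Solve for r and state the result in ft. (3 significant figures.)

23.1 ft

Rearranging a = v²/r for r: r = v²/a.
a = 4.23 g₀ = 41.48 m/s²; v = 17.1 m/s.
r = 7.049 m
7.049 m × (1 ft / 0.3048 m) = 23.13 ft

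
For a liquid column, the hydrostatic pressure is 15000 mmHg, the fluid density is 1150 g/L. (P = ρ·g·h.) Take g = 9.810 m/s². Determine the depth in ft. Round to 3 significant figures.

Rearranging: h = P/(ρ·g).
P = 15000 mmHg = 2.000×10^6 Pa; ρ = 1150 g/L = 1150 kg/m³; g = 9.810 m/s².
h = 177.3 m
177.3 m × (1 ft / 0.3048 m) = 581.6 ft

582 ft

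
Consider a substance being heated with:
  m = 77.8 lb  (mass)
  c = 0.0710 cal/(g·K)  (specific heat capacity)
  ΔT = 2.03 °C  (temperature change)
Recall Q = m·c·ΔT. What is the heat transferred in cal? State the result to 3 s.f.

Directly: Q = mcΔT.
m = 77.8 lb = 35.29 kg; c = 0.0710 cal/(g·K) = 297.1 J/(kg·K); ΔT = 2.03 °C = 2.030 K.
Q = 21281 J
21281 J × (1 cal / 4.184 J) = 5086 cal

5090 cal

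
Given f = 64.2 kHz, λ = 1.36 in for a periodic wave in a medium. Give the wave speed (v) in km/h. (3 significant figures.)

Directly: v = fλ.
f = 64.2 kHz = 64200 Hz; λ = 1.36 in = 0.03454 m.
v = 2218 m/s
2218 m/s × (1 km/h / 0.2778 m/s) = 7984 km/h

7980 km/h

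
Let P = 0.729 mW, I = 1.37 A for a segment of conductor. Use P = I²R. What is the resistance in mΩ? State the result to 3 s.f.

Solving P = I²R for R: R = P/I².
P = 0.729 mW = 7.290×10^-4 W; I = 1.37 A.
R = 3.884×10^-4 Ω
3.884×10^-4 Ω × (1 mΩ / 0.001000 Ω) = 0.3884 mΩ

0.388 mΩ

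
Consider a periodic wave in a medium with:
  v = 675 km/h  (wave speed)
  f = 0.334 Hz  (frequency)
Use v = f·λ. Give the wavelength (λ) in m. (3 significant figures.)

561 m

Rearranging v = f·λ for λ: λ = v/f.
v = 675 km/h = 187.5 m/s; f = 0.334 Hz.
λ = 561.4 m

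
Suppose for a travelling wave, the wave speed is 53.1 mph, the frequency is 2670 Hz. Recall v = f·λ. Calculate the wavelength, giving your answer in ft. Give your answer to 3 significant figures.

0.0292 ft

Solving v = f·λ for λ: λ = v/f.
v = 53.1 mph = 23.74 m/s; f = 2670 Hz.
λ = 0.008891 m
0.008891 m × (1 ft / 0.3048 m) = 0.02917 ft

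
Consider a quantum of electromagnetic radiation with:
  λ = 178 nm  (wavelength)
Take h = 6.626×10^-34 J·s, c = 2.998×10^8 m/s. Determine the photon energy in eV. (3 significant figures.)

6.97 eV

Directly: E = hc/λ.
λ = 178 nm = 1.780×10^-7 m; h = 6.626×10^-34 J·s; c = 2.998×10^8 m/s.
E = 1.116×10^-18 J  (the unit combination reduces to kg·m²/s² = J)
1.116×10^-18 J × (1 eV / 1.602×10^-19 J) = 6.966 eV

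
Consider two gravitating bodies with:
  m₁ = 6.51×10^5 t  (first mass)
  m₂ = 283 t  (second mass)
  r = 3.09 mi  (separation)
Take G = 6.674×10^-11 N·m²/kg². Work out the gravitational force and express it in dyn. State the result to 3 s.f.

From Newton's law of gravitation: F = Gm₁m₂/r².
m₁ = 6.51×10^5 t = 6.510×10^8 kg; m₂ = 283 t = 2.830×10^5 kg; r = 3.09 mi = 4973 m; G = 6.674×10^-11 N·m²/kg².
F = 4.972×10^-4 N
4.972×10^-4 N × (1 dyn / 1.000×10^-5 N) = 49.72 dyn

49.7 dyn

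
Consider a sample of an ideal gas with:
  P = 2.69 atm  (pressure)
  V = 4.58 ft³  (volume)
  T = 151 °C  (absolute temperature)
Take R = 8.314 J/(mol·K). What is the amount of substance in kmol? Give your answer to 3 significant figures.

0.0100 kmol

Rearranging: n = PV/(RT).
P = 2.69 atm = 2.726×10^5 Pa; V = 4.58 ft³ = 0.1297 m³; T = 151 °C = 424.1 K; R = 8.314 J/(mol·K).
n = 10.02 mol
10.02 mol × (1 kmol / 1000 mol) = 0.01002 kmol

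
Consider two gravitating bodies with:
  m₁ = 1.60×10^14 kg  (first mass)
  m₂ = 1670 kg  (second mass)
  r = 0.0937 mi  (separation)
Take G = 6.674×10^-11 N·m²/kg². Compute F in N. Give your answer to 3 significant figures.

Directly: F = Gm₁m₂/r².
m₁ = 1.60×10^14 kg; m₂ = 1670 kg; r = 0.0937 mi = 150.8 m; G = 6.674×10^-11 N·m²/kg².
F = 784.2 N

784 N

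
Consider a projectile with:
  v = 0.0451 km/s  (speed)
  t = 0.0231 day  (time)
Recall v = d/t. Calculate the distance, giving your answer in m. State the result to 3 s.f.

90000 m

Rearranging: d = v·t.
v = 0.0451 km/s = 45.10 m/s; t = 0.0231 day = 1996 s.
d = 90012 m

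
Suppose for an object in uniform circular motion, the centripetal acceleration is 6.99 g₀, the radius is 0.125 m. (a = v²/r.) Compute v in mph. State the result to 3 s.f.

6.55 mph

Solving a = v²/r for v: v = √(a·r).
a = 6.99 g₀ = 68.55 m/s²; r = 0.125 m.
v = 2.927 m/s
2.927 m/s × (1 mph / 0.4470 m/s) = 6.548 mph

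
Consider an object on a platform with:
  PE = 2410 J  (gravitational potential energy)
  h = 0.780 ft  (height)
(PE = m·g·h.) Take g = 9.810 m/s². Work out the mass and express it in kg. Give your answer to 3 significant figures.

1030 kg

Rearranging PE = m·g·h for m: m = PE/(g·h).
PE = 2410 J; h = 0.780 ft = 0.2377 m; g = 9.810 m/s².
m = 1033 kg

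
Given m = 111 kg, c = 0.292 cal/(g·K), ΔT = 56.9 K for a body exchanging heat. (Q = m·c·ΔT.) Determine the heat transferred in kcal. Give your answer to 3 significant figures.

Directly: Q = mcΔT.
m = 111 kg; c = 0.292 cal/(g·K) = 1222 J/(kg·K); ΔT = 56.9 K.
Q = 7.716×10^6 J
7.716×10^6 J × (1 kcal / 4184 J) = 1844 kcal

1840 kcal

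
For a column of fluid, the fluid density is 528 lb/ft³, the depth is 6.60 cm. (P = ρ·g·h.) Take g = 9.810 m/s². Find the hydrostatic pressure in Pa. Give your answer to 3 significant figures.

Directly: P = ρgh.
ρ = 528 lb/ft³ = 8458 kg/m³; h = 6.60 cm = 0.06600 m; g = 9.810 m/s².
P = 5476 Pa

5480 Pa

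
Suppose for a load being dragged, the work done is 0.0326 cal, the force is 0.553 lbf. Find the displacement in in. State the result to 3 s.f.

Solving W = F·d for d: d = W/F.
W = 0.0326 cal = 0.1364 J; F = 0.553 lbf = 2.460 N.
d = 0.05545 m
0.05545 m × (1 in / 0.02540 m) = 2.183 in

2.18 in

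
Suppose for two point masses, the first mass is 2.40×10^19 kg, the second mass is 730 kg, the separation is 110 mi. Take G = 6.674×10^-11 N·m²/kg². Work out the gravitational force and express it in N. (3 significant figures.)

From Newton's law of gravitation: F = Gm₁m₂/r².
m₁ = 2.40×10^19 kg; m₂ = 730 kg; r = 110 mi = 1.770×10^5 m; G = 6.674×10^-11 N·m²/kg².
F = 37.31 N

37.3 N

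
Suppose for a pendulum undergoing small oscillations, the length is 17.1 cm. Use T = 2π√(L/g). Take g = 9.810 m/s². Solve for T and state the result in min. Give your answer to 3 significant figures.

0.0138 min

T is given directly by: T = 2π√(L/g).
L = 17.1 cm = 0.1710 m; g = 9.810 m/s².
T = 0.8296 s
0.8296 s × (1 min / 60.00 s) = 0.01383 min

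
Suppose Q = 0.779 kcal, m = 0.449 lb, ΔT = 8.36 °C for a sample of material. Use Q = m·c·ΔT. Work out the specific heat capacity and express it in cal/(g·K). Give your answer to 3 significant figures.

0.458 cal/(g·K)

Rearranging Q = m·c·ΔT for c: c = Q/(m·ΔT).
Q = 0.779 kcal = 3259 J; m = 0.449 lb = 0.2037 kg; ΔT = 8.36 °C = 8.360 K.
c = 1914 J/(kg·K)
1914 J/(kg·K) × (1 cal/(g·K) / 4184 J/(kg·K)) = 0.4575 cal/(g·K)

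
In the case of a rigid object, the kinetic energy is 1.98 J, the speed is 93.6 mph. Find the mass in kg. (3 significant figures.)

0.00226 kg

Rearranging: m = 2·KE/v².
KE = 1.98 J; v = 93.6 mph = 41.84 m/s.
m = 0.002262 kg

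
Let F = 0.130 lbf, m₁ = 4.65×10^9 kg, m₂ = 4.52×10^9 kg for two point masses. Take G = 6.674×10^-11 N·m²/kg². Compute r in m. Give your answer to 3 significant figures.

49300 m

Solving F = G·m₁·m₂/r² for r: r = √(G·m₁m₂/F).
F = 0.130 lbf = 0.5783 N; m₁ = 4.65×10^9 kg; m₂ = 4.52×10^9 kg; G = 6.674×10^-11 N·m²/kg².
r = 49252 m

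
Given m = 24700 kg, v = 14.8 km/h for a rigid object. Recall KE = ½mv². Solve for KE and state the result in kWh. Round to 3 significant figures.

KE is given directly by: KE = ½mv².
m = 24700 kg; v = 14.8 km/h = 4.111 m/s.
KE = 2.087×10^5 J  (the unit combination reduces to kg·m²/s² = J)
2.087×10^5 J × (1 kWh / 3.600×10^6 J) = 0.05798 kWh

0.0580 kWh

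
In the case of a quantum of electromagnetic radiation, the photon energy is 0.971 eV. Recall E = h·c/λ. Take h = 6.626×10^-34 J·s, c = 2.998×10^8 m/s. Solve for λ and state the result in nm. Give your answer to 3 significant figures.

1280 nm

Rearranging: λ = hc/E.
E = 0.971 eV = 1.556×10^-19 J; h = 6.626×10^-34 J·s; c = 2.998×10^8 m/s.
λ = 1.277×10^-6 m
1.277×10^-6 m × (1 nm / 1.000×10^-9 m) = 1277 nm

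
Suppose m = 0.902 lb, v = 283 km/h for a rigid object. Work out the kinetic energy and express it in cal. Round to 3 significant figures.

302 cal

KE is given directly by: KE = ½mv².
m = 0.902 lb = 0.4091 kg; v = 283 km/h = 78.61 m/s.
KE = 1264 J
1264 J × (1 cal / 4.184 J) = 302.1 cal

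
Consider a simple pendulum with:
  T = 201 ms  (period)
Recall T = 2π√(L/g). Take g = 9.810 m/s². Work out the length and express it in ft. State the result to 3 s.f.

0.0329 ft

Rearranging T = 2π√(L/g) for L: L = g·(T/2π)².
T = 201 ms = 0.2010 s; g = 9.810 m/s².
L = 0.01004 m
0.01004 m × (1 ft / 0.3048 m) = 0.03294 ft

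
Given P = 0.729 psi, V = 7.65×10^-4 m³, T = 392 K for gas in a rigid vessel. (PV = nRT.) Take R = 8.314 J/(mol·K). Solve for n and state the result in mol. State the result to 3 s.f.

0.00118 mol

Rearranging PV = nRT for n: n = PV/(RT).
P = 0.729 psi = 5026 Pa; V = 7.65×10^-4 m³; T = 392 K; R = 8.314 J/(mol·K).
n = 0.001180 mol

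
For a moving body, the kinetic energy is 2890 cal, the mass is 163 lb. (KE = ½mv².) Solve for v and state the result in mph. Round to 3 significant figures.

40.5 mph

Rearranging: v = √(2·KE/m).
KE = 2890 cal = 12092 J; m = 163 lb = 73.94 kg.
v = 18.09 m/s
18.09 m/s × (1 mph / 0.4470 m/s) = 40.46 mph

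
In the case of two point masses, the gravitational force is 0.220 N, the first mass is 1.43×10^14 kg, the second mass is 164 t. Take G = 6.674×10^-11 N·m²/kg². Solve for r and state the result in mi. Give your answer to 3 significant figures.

From Newton's law of gravitation: r = √(G·m₁m₂/F).
F = 0.220 N; m₁ = 1.43×10^14 kg; m₂ = 164 t = 1.640×10^5 kg; G = 6.674×10^-11 N·m²/kg².
r = 84347 m
84347 m × (1 mi / 1609 m) = 52.41 mi

52.4 mi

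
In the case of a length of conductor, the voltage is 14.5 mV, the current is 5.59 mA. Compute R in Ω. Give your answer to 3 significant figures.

2.59 Ω

Rearranging: R = V/I.
V = 14.5 mV = 0.01450 V; I = 5.59 mA = 0.005590 A.
R = 2.594 Ω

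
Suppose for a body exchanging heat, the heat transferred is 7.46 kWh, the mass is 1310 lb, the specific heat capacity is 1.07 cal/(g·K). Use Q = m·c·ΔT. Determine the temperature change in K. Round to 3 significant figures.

10.1 K

Rearranging: ΔT = Q/(m·c).
Q = 7.46 kWh = 2.686×10^7 J; m = 1310 lb = 594.2 kg; c = 1.07 cal/(g·K) = 4477 J/(kg·K).
ΔT = 10.10 K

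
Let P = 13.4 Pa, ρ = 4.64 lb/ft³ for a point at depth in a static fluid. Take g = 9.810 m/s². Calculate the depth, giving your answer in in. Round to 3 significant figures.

0.724 in

Rearranging P = ρ·g·h for h: h = P/(ρ·g).
P = 13.4 Pa; ρ = 4.64 lb/ft³ = 74.33 kg/m³; g = 9.810 m/s².
h = 0.01838 m
0.01838 m × (1 in / 0.02540 m) = 0.7235 in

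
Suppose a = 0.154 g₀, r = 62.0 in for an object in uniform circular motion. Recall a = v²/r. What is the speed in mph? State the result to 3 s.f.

Rearranging: v = √(a·r).
a = 0.154 g₀ = 1.510 m/s²; r = 62.0 in = 1.575 m.
v = 1.542 m/s
1.542 m/s × (1 mph / 0.4470 m/s) = 3.450 mph

3.45 mph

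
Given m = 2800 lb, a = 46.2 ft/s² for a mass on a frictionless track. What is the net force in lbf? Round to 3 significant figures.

4020 lbf

F is given directly by: F = m·a.
m = 2800 lb = 1270 kg; a = 46.2 ft/s² = 14.08 m/s².
F = 17885 N
17885 N × (1 lbf / 4.448 N) = 4021 lbf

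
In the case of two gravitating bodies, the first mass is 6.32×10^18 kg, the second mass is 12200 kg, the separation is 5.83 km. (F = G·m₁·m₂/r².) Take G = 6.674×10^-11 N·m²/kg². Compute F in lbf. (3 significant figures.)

F is given directly by: F = Gm₁m₂/r².
m₁ = 6.32×10^18 kg; m₂ = 12200 kg; r = 5.83 km = 5830 m; G = 6.674×10^-11 N·m²/kg².
F = 1.514×10^5 N  (the unit combination reduces to kg·m/s² = N)
1.514×10^5 N × (1 lbf / 4.448 N) = 34036 lbf

34000 lbf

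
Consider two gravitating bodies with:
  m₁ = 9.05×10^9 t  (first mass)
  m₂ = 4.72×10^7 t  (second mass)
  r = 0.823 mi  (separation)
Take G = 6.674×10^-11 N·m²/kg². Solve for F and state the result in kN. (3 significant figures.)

16300 kN

From Newton's law of gravitation: F = Gm₁m₂/r².
m₁ = 9.05×10^9 t = 9.050×10^12 kg; m₂ = 4.72×10^7 t = 4.720×10^10 kg; r = 0.823 mi = 1324 m; G = 6.674×10^-11 N·m²/kg².
F = 1.625×10^7 N  (the unit combination reduces to kg·m/s² = N)
1.625×10^7 N × (1 kN / 1000 N) = 16251 kN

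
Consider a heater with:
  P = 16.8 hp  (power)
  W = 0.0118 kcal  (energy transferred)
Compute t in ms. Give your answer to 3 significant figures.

Rearranging: t = W/P.
P = 16.8 hp = 12528 W; W = 0.0118 kcal = 49.37 J.
t = 0.003941 s
0.003941 s × (1 ms / 0.001000 s) = 3.941 ms

3.94 ms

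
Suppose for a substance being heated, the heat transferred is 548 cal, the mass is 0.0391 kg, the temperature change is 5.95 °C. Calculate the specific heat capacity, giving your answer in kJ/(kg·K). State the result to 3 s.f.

Solving Q = m·c·ΔT for c: c = Q/(m·ΔT).
Q = 548 cal = 2293 J; m = 0.0391 kg; ΔT = 5.95 °C = 5.950 K.
c = 9855 J/(kg·K)
9855 J/(kg·K) × (1 kJ/(kg·K) / 1000 J/(kg·K)) = 9.855 kJ/(kg·K)

9.86 kJ/(kg·K)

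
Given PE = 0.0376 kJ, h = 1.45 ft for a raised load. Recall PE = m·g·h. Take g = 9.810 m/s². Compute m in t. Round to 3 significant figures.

Solving PE = m·g·h for m: m = PE/(g·h).
PE = 0.0376 kJ = 37.60 J; h = 1.45 ft = 0.4420 m; g = 9.810 m/s².
m = 8.672 kg
8.672 kg × (1 t / 1000 kg) = 0.008672 t

0.00867 t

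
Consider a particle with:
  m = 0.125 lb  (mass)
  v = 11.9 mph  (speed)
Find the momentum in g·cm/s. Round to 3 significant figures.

30200 g·cm/s

p is given directly by: p = mv.
m = 0.125 lb = 0.05670 kg; v = 11.9 mph = 5.320 m/s.
p = 0.3016 kg·m/s  (the unit combination reduces to kg·m/s = kg·m/s)
0.3016 kg·m/s × (1 g·cm/s / 1.000×10^-5 kg·m/s) = 30163 g·cm/s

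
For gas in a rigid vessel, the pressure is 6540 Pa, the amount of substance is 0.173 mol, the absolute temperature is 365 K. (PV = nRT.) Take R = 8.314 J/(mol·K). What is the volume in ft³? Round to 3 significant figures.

Rearranging: V = nRT/P.
P = 6540 Pa; n = 0.173 mol; T = 365 K; R = 8.314 J/(mol·K).
V = 0.08027 m³
0.08027 m³ × (1 ft³ / 0.02832 m³) = 2.835 ft³

2.83 ft³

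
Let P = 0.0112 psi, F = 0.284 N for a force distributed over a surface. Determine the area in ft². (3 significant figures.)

Rearranging: A = F/P.
P = 0.0112 psi = 77.22 Pa; F = 0.284 N.
A = 0.003678 m²
0.003678 m² × (1 ft² / 0.09290 m²) = 0.03959 ft²

0.0396 ft²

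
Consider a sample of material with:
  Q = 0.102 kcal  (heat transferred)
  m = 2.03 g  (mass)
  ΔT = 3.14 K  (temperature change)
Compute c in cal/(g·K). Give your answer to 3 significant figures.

16.0 cal/(g·K)

Rearranging Q = m·c·ΔT for c: c = Q/(m·ΔT).
Q = 0.102 kcal = 426.8 J; m = 2.03 g = 0.002030 kg; ΔT = 3.14 K.
c = 66952 J/(kg·K)
66952 J/(kg·K) × (1 cal/(g·K) / 4184 J/(kg·K)) = 16.00 cal/(g·K)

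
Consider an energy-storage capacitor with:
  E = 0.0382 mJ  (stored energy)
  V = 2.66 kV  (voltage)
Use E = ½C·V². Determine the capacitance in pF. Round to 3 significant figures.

Rearranging: C = 2E/V².
E = 0.0382 mJ = 3.820×10^-5 J; V = 2.66 kV = 2660 V.
C = 1.080×10^-11 F
1.080×10^-11 F × (1 pF / 1.000×10^-12 F) = 10.80 pF

10.8 pF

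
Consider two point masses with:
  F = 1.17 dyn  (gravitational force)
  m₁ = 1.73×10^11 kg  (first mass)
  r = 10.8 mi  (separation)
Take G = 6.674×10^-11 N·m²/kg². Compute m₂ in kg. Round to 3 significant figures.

306 kg

From Newton's law of gravitation: m₂ = F·r²/(G·m₁).
F = 1.17 dyn = 1.170×10^-5 N; m₁ = 1.73×10^11 kg; r = 10.8 mi = 17381 m; G = 6.674×10^-11 N·m²/kg².
m₂ = 306.1 kg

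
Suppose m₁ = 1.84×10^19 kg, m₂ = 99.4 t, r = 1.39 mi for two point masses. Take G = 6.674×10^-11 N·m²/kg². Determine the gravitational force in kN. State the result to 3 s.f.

F is given directly by: F = Gm₁m₂/r².
m₁ = 1.84×10^19 kg; m₂ = 99.4 t = 99400 kg; r = 1.39 mi = 2237 m; G = 6.674×10^-11 N·m²/kg².
F = 2.439×10^7 N
2.439×10^7 N × (1 kN / 1000 N) = 24393 kN

24400 kN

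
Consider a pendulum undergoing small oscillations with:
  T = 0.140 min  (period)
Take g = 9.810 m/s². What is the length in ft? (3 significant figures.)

57.5 ft

Rearranging T = 2π√(L/g) for L: L = g·(T/2π)².
T = 0.140 min = 8.400 s; g = 9.810 m/s².
L = 17.53 m
17.53 m × (1 ft / 0.3048 m) = 57.52 ft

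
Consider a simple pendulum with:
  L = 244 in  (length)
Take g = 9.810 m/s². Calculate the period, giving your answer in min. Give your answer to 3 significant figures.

T is given directly by: T = 2π√(L/g).
L = 244 in = 6.198 m; g = 9.810 m/s².
T = 4.994 s
4.994 s × (1 min / 60.00 s) = 0.08323 min

0.0832 min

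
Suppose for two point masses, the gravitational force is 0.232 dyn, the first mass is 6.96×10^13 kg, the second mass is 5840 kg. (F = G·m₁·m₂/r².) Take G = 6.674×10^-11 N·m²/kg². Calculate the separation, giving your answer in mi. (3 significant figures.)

From Newton's law of gravitation: r = √(G·m₁m₂/F).
F = 0.232 dyn = 2.320×10^-6 N; m₁ = 6.96×10^13 kg; m₂ = 5840 kg; G = 6.674×10^-11 N·m²/kg².
r = 3.419×10^6 m
3.419×10^6 m × (1 mi / 1609 m) = 2125 mi

2120 mi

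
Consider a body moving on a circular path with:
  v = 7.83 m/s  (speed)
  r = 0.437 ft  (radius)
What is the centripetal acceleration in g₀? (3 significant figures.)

a is given directly by: a = v²/r.
v = 7.83 m/s; r = 0.437 ft = 0.1332 m.
a = 460.3 m/s²
460.3 m/s² × (1 g₀ / 9.807 m/s²) = 46.94 g₀

46.9 g₀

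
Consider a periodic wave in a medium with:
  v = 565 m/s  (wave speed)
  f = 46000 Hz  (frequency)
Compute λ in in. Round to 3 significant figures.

Rearranging: λ = v/f.
v = 565 m/s; f = 46000 Hz.
λ = 0.01228 m
0.01228 m × (1 in / 0.02540 m) = 0.4836 in

0.484 in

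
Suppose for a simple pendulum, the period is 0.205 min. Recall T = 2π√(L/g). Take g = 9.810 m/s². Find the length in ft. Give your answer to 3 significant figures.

123 ft

Solving T = 2π√(L/g) for L: L = g·(T/2π)².
T = 0.205 min = 12.30 s; g = 9.810 m/s².
L = 37.59 m
37.59 m × (1 ft / 0.3048 m) = 123.3 ft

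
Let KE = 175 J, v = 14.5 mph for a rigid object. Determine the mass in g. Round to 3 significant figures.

Rearranging KE = ½mv² for m: m = 2·KE/v².
KE = 175 J; v = 14.5 mph = 6.482 m/s.
m = 8.330 kg
8.330 kg × (1 g / 0.001000 kg) = 8330 g

8330 g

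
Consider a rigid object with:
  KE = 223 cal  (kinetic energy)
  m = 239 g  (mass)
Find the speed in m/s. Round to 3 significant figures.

Rearranging: v = √(2·KE/m).
KE = 223 cal = 933.0 J; m = 239 g = 0.2390 kg.
v = 88.36 m/s

88.4 m/s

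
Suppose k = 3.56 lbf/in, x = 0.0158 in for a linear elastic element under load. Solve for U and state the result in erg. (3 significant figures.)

Directly: U = ½kx².
k = 3.56 lbf/in = 623.5 N/m; x = 0.0158 in = 4.013×10^-4 m.
U = 5.021×10^-5 J  (the unit combination reduces to kg·m²/s² = J)
5.021×10^-5 J × (1 erg / 1.000×10^-7 J) = 502.1 erg

502 erg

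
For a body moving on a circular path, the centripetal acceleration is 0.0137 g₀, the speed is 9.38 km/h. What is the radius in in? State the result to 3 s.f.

1990 in

Rearranging: r = v²/a.
a = 0.0137 g₀ = 0.1344 m/s²; v = 9.38 km/h = 2.606 m/s.
r = 50.53 m
50.53 m × (1 in / 0.02540 m) = 1989 in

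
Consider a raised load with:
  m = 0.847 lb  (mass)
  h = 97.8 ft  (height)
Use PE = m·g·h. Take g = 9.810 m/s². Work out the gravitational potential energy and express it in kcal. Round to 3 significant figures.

Directly: PE = mgh.
m = 0.847 lb = 0.3842 kg; h = 97.8 ft = 29.81 m; g = 9.810 m/s².
PE = 112.3 J  (the unit combination reduces to kg·m²/s² = J)
112.3 J × (1 kcal / 4184 J) = 0.02685 kcal

0.0269 kcal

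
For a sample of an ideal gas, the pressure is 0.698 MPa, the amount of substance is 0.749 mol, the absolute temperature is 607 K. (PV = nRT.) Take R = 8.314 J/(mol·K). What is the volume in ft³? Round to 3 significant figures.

0.191 ft³

From the ideal-gas law: V = nRT/P.
P = 0.698 MPa = 6.980×10^5 Pa; n = 0.749 mol; T = 607 K; R = 8.314 J/(mol·K).
V = 0.005415 m³
0.005415 m³ × (1 ft³ / 0.02832 m³) = 0.1912 ft³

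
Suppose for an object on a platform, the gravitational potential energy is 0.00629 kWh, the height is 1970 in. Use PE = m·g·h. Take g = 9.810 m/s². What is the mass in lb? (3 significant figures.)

102 lb

Rearranging: m = PE/(g·h).
PE = 0.00629 kWh = 22644 J; h = 1970 in = 50.04 m; g = 9.810 m/s².
m = 46.13 kg
46.13 kg × (1 lb / 0.4536 kg) = 101.7 lb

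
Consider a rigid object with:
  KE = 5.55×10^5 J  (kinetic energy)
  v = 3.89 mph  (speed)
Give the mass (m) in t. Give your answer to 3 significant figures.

Rearranging KE = ½mv² for m: m = 2·KE/v².
KE = 5.55×10^5 J; v = 3.89 mph = 1.739 m/s.
m = 3.671×10^5 kg
3.671×10^5 kg × (1 t / 1000 kg) = 367.1 t

367 t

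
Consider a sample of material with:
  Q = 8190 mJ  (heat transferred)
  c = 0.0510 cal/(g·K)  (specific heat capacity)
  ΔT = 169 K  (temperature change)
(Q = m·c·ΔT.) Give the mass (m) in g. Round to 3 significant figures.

0.227 g

Solving Q = m·c·ΔT for m: m = Q/(c·ΔT).
Q = 8190 mJ = 8.190 J; c = 0.0510 cal/(g·K) = 213.4 J/(kg·K); ΔT = 169 K.
m = 2.271×10^-4 kg
2.271×10^-4 kg × (1 g / 0.001000 kg) = 0.2271 g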